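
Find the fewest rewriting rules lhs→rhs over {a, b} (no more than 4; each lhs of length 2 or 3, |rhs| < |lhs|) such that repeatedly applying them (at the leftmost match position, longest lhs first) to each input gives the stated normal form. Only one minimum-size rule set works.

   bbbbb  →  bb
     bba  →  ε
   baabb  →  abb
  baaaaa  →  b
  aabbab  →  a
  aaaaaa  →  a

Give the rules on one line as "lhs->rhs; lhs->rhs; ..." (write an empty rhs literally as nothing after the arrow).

  | bbbbb => abbb => aab => bb
  | bba => ε
  | baabb => bbbb => abb
  | baaaaa => bbaaa => aa => b

aa->b; bab->; bba->; bbb->ab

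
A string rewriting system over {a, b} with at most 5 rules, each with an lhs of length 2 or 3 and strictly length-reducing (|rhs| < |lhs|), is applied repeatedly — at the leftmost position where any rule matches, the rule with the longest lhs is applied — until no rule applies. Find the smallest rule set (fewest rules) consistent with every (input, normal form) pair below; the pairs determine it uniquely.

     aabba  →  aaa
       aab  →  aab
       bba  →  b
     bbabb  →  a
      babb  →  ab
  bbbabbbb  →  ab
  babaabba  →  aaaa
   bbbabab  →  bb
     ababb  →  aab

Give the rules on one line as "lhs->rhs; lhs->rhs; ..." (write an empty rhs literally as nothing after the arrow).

abb->a; ba->; baa->; bab->a

  | aabba => aaa
  | aab
  | bba => b
  | bbabb => bab => a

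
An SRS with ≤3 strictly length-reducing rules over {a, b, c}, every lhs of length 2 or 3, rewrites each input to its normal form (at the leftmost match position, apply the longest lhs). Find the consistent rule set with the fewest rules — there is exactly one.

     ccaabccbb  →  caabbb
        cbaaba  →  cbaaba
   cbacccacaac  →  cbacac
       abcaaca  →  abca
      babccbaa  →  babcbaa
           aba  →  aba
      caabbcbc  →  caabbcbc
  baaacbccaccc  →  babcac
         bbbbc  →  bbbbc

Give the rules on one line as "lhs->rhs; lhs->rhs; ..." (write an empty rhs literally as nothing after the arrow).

  | ccaabccbb => caabccbb => caabcbb => caabbb
  | cbaaba
  | cbacccacaac => cbaccacaac => cbacacaac => cbacac
  | abcaaca => abca

aac->; cbb->bb; cc->c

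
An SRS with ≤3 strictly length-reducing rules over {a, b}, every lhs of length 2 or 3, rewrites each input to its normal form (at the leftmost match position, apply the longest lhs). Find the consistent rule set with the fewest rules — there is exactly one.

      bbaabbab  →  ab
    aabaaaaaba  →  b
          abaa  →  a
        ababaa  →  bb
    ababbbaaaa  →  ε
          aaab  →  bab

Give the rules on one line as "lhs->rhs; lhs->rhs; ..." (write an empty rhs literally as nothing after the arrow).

  | bbaabbab => abbab => ab
  | aabaaaaaba => bbaaaaaba => aaaaba => baaba => bbba => b
  | abaa => a
  | ababaa => baa => bb

aa->b; aba->; bba->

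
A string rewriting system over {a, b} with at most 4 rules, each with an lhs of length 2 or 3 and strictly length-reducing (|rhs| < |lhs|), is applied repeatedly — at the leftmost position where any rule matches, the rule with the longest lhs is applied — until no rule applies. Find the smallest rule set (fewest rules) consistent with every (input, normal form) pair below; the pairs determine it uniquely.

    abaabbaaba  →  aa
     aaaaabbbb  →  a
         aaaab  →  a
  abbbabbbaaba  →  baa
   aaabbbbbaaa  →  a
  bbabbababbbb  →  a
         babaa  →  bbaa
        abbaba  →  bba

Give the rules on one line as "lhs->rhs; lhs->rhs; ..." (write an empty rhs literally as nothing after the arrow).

aaa->a; ab->; bab->bb; bbb->a

  | abaabbaaba => aabbaaba => abaaba => aaba => aa
  | aaaaabbbb => aaabbbb => abbbb => bbb => a
  | aaaab => aab => a
  | abbbabbbaaba => bbabbbaaba => bbbbbaaba => abbaaba => baaba => baa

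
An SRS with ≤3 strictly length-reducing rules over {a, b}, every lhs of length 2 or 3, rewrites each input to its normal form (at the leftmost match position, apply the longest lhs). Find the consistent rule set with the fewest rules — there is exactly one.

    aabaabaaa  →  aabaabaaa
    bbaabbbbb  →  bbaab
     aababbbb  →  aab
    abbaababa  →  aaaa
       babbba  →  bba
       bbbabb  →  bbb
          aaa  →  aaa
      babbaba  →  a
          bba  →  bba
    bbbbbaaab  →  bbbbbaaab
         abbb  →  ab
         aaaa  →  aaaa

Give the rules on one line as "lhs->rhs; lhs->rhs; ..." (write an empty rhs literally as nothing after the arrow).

abb->a; bab->

  | aabaabaaa
  | bbaabbbbb => bbaabbb => bbaab
  | aababbbb => aabbb => aab
  | abbaababa => aaababa => aaaa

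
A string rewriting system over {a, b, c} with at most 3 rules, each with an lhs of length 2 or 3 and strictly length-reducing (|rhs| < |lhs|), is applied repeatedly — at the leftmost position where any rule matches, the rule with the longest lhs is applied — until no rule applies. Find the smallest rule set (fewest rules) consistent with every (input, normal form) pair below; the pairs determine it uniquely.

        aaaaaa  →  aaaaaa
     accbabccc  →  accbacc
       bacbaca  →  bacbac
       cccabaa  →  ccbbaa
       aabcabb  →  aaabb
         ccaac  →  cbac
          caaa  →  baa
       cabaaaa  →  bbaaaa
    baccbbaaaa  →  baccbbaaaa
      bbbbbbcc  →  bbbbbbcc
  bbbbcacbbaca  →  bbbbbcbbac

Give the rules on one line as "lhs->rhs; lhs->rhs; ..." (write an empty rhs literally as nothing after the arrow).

abc->a; aca->ac; ca->b

  | aaaaaa
  | accbabccc => accbacc
  | bacbaca => bacbac
  | cccabaa => ccbbaa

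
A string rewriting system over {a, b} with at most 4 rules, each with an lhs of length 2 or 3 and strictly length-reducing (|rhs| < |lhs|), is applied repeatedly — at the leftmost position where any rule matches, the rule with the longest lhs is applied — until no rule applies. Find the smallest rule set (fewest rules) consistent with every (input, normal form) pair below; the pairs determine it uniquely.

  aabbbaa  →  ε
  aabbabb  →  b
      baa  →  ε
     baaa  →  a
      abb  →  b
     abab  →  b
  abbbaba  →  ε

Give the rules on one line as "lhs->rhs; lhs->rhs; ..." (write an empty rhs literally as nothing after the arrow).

aa->; abb->b; ba->a

  | aabbbaa => bbbaa => bbaa => baa => aa => ε
  | aabbabb => bbabb => babb => abb => b
  | baa => aa => ε
  | baaa => aaa => a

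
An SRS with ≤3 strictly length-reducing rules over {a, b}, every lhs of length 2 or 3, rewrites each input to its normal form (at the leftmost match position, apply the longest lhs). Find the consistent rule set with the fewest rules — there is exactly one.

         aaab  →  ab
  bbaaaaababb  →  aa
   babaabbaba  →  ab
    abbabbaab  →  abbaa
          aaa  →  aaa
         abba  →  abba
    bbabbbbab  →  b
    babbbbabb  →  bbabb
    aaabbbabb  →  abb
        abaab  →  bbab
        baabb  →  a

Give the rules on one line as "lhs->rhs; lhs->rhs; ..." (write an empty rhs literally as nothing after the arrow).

  | aaab => ab
  | bbaaaaababb => bbaaababb => bbababb => bbbbbb => abbb => aa
  | babaabbaba => bbbabbaba => aabbaba => bbaba => bbbb => ab
  | abbabbaab => abbabbb => abbaa

aab->b; aba->bb; bbb->a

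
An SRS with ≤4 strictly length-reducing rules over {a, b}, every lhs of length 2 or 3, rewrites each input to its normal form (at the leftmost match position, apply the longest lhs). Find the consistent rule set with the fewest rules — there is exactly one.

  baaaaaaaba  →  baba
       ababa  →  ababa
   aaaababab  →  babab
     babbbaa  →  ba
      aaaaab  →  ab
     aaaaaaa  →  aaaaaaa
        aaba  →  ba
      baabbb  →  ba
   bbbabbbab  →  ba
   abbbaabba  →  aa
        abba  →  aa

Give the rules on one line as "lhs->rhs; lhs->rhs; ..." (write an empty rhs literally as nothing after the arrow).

  | baaaaaaaba => bbaaaaaba => bbbaaaba => baaaaba => bbaaba => bbbba => baba
  | ababa
  | aaaababab => aababab => babab
  | babbbaa => babaa => babb => ba

aab->b; abb->a; baa->bb; bbb->ba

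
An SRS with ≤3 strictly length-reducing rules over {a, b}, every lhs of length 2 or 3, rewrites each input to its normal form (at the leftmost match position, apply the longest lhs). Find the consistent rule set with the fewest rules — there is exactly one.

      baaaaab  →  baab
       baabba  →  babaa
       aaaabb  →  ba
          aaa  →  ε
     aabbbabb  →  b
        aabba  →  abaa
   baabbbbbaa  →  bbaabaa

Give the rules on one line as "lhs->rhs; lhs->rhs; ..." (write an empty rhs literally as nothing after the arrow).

aaa->; abb->ba

  | baaaaab => baab
  | baabba => babaa
  | aaaabb => abb => ba
  | aaa => ε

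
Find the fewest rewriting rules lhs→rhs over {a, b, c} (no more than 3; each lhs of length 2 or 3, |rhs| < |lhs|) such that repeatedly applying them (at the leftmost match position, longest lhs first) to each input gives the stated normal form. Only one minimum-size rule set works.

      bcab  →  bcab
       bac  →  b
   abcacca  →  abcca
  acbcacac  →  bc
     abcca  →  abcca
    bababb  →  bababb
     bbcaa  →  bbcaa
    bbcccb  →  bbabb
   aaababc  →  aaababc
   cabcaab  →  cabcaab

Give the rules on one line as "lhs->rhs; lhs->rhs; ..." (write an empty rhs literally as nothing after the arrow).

  | bcab
  | bac => b
  | abcacca => abcca
  | acbcacac => bcacac => bcac => bc

ac->; ccc->ab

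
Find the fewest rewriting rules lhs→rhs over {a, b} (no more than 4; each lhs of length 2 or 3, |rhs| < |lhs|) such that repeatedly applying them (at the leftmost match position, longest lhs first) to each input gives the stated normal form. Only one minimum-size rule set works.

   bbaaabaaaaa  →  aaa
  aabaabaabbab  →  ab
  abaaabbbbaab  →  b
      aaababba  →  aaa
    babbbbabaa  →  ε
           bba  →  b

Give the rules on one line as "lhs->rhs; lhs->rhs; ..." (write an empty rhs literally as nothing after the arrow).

  | bbaaabaaaaa => babaaaaa => baaaaa => aaa
  | aabaabaabbab => ababaabbab => bbaabbab => bbbab => ab
  | abaaabbbbaab => baabbbbaab => bbbbaab => baab => b
  | aaababba => aabbba => aaa

aba->b; ba->; baa->; bbb->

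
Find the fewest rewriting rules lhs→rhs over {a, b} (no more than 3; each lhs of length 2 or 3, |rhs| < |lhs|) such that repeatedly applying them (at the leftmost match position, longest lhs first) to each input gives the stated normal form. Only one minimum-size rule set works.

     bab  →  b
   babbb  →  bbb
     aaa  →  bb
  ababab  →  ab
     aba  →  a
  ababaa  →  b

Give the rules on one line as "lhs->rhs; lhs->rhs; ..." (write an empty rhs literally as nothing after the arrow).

aa->b; aaa->bb; ba->

  | bab => b
  | babbb => bbb
  | aaa => bb
  | ababab => abab => ab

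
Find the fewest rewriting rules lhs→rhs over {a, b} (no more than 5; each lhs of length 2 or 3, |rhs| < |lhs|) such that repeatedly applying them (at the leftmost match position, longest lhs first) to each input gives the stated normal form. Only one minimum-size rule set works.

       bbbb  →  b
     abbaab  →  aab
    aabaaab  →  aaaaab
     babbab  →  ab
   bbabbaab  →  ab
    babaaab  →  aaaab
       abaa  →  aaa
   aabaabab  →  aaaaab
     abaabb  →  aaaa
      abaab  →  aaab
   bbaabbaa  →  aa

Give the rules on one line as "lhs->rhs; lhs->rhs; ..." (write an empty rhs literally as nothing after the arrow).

  | bbbb => b
  | abbaab => aab
  | aabaaab => aaaaab
  | babbab => abbab => ab

ba->a; bb->a; bba->; bbb->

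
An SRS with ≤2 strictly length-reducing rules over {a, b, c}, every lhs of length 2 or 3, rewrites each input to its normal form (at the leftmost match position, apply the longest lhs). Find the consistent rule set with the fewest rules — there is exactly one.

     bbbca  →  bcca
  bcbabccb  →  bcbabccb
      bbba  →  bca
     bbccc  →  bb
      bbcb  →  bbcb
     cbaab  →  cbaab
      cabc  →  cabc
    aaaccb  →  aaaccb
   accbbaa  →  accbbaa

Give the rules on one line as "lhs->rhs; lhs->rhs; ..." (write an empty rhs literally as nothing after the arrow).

  | bbbca => bcca
  | bcbabccb
  | bbba => bca
  | bbccc => bb

bbb->bc; ccc->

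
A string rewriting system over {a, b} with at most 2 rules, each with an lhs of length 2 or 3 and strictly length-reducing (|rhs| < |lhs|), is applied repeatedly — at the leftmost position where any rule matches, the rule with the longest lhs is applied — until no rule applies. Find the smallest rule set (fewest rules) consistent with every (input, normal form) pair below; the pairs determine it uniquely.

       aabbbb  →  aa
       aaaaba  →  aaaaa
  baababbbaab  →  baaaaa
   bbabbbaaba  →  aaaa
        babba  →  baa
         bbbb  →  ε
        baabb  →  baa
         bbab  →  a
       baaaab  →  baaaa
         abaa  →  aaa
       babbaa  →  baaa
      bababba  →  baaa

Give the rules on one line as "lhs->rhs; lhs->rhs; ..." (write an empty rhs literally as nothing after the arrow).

  | aabbbb => aabbb => aabb => aab => aa
  | aaaaba => aaaaa
  | baababbbaab => baaabbbaab => baaabbaab => baaabaab => baaaaab => baaaaa
  | bbabbbaaba => abbbaaba => abbaaba => abaaba => aaaba => aaaa

ab->a; bb->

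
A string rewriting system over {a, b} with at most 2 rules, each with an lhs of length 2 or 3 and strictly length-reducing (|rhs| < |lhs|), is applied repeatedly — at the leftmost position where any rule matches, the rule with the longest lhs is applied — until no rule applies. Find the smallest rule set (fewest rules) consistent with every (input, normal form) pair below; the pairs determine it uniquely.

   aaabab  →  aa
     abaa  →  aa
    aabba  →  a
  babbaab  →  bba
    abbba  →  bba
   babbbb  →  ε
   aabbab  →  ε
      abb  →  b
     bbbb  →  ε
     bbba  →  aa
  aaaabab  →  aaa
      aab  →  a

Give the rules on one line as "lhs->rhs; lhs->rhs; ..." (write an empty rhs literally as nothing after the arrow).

  | aaabab => aaab => aa
  | abaa => aa
  | aabba => aba => a
  | babbaab => bbaab => bba

ab->; bbb->a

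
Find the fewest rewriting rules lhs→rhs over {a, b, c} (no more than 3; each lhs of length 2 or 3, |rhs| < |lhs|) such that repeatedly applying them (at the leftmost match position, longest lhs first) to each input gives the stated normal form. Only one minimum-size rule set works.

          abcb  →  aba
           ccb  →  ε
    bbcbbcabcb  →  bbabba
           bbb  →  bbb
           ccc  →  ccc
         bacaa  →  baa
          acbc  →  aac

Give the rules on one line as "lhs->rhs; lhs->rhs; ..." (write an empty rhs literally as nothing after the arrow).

  | abcb => aba
  | ccb => ca => ε
  | bbcbbcabcb => bbabcabcb => bbabbcb => bbabba
  | bbb

ca->; cb->a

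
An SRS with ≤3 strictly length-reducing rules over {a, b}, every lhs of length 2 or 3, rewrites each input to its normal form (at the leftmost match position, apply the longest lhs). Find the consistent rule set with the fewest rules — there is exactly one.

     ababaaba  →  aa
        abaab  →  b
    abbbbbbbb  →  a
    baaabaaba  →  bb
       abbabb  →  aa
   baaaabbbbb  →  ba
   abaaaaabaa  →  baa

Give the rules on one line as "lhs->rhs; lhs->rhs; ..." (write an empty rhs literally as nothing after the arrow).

aaa->; ab->a

  | ababaaba => aabaaba => aaaaba => aba => aa
  | abaab => aaab => b
  | abbbbbbbb => abbbbbbb => abbbbbb => abbbbb => abbbb => abbb => abb => ab => a
  | baaabaaba => bbaaba => bbaaa => bb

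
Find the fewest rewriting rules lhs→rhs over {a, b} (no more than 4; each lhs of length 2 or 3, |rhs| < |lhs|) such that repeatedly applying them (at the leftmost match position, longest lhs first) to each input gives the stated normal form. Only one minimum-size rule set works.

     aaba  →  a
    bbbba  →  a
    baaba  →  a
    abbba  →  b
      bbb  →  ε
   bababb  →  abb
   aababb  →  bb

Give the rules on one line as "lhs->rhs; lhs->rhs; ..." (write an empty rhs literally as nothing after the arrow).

  | aaba => bba => ba => a
  | bbbba => ba => a
  | baaba => aaba => bba => ba => a
  | abbba => aa => b

aa->b; ba->a; bab->; bbb->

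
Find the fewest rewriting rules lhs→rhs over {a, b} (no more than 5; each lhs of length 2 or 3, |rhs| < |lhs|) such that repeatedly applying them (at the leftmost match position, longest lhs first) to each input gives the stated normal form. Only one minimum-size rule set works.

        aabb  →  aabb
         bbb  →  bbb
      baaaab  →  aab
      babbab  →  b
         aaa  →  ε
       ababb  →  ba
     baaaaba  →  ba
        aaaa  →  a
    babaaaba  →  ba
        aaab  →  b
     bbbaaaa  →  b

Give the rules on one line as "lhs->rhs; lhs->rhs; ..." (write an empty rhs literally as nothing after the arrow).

  | aabb
  | bbb
  | baaaab => aab
  | babbab => babab => baab => b

aaa->; aba->ba; baa->; bab->ba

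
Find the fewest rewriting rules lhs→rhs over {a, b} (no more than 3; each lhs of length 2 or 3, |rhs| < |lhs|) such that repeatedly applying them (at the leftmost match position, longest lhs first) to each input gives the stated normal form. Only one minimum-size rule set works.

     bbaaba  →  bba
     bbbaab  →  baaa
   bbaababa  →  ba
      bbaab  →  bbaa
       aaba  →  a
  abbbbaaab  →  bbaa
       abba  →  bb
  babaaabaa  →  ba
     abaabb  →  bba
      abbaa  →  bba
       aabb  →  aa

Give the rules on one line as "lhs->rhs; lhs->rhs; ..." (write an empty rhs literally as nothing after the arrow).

ab->a; aba->bb; bbb->ba

  | bbaaba => bbabb => bbab => bba
  | bbbaab => baaab => baaa
  | bbaababa => bbabbba => bbabba => bbaba => bbbb => bab => ba
  | bbaab => bbaa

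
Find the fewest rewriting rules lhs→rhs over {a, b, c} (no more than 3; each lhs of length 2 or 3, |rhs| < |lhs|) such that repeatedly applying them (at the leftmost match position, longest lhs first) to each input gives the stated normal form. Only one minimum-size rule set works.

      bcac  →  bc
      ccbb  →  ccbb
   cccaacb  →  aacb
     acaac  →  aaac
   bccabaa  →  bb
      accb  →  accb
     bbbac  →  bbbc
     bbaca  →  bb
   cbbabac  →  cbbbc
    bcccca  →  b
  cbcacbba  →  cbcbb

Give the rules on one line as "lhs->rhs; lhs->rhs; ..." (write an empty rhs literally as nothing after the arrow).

  | bcac => bac => bc
  | ccbb
  | cccaacb => ccaacb => caacb => aacb
  | acaac => aaac

ba->b; ca->a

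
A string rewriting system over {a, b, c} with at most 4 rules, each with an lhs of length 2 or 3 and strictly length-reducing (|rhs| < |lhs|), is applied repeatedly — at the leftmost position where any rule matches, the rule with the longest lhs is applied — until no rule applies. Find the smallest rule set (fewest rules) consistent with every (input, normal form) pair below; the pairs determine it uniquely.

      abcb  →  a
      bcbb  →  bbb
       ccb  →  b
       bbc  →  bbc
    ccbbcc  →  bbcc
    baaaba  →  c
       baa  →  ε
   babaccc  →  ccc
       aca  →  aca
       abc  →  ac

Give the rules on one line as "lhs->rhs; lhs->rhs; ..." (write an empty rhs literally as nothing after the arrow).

aa->c; ab->a; baa->; cb->b

  | abcb => acb => ab => a
  | bcbb => bbb
  | ccb => cb => b
  | bbc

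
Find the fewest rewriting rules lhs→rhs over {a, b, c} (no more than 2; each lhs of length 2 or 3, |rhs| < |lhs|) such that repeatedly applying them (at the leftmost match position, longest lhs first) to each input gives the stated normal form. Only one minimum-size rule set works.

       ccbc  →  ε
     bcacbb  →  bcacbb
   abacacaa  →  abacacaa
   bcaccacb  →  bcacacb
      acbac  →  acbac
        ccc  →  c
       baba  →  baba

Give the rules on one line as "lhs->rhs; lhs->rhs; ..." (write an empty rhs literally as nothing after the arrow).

cbc->; cc->c

  | ccbc => cbc => ε
  | bcacbb
  | abacacaa
  | bcaccacb => bcacacb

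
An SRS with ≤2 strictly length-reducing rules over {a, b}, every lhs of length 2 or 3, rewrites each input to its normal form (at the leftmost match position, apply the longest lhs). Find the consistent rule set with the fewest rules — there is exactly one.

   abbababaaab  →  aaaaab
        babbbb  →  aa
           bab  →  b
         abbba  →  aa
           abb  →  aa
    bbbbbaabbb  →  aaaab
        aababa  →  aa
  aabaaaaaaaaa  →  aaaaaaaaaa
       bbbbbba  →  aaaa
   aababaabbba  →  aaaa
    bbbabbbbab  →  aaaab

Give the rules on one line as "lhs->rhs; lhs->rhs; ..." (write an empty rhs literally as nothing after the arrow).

ba->; bb->a

  | abbababaaab => aaababaaab => aaabaaab => aaaaab
  | babbbb => bbbb => abb => aa
  | bab => b
  | abbba => aaba => aa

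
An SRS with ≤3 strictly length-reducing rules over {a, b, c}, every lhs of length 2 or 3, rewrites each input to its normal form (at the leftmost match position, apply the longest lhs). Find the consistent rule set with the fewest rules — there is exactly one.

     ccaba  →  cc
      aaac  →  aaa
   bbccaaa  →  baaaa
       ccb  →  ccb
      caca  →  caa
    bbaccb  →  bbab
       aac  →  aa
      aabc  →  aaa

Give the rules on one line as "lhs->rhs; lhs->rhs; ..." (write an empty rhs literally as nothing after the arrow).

  | ccaba => cc
  | aaac => aaa
  | bbccaaa => bacaaa => baaaa
  | ccb

aba->; ac->a; bc->a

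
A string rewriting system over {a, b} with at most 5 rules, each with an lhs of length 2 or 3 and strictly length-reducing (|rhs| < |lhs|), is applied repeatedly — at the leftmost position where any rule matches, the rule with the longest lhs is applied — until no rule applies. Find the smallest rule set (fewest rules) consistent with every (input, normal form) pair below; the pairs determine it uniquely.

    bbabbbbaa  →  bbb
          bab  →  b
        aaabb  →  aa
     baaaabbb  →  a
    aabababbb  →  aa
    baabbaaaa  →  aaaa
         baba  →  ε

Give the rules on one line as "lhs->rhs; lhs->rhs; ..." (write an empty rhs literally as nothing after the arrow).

  | bbabbbbaa => bbbbbaa => bbbba => bbb
  | bab => b
  | aaabb => aa
  | baaaabbb => aaabbb => aab => a

ab->; aba->aa; abb->; ba->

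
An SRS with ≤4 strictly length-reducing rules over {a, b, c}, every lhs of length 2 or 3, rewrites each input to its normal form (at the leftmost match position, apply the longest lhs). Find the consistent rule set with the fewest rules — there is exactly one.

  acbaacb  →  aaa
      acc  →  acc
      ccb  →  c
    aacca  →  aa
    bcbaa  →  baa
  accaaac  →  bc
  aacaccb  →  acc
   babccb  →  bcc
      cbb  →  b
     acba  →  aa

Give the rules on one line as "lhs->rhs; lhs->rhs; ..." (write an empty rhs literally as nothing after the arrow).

  | acbaacb => aaacb => aaa
  | acc
  | ccb => c
  | aacca => aacb => aa

ab->c; ca->b; caa->bb; cb->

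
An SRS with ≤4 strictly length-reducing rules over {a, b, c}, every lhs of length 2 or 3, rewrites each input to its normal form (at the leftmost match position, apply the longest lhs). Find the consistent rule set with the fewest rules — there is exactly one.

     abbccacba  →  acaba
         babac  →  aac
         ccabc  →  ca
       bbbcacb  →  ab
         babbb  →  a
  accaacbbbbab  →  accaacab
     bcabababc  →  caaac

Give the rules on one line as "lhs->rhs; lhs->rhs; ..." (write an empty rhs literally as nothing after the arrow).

bab->a; bb->; bc->c; cac->a

  | abbccacba => accacba => acaba
  | babac => aac
  | ccabc => ccac => ca
  | bbbcacb => bcacb => cacb => ab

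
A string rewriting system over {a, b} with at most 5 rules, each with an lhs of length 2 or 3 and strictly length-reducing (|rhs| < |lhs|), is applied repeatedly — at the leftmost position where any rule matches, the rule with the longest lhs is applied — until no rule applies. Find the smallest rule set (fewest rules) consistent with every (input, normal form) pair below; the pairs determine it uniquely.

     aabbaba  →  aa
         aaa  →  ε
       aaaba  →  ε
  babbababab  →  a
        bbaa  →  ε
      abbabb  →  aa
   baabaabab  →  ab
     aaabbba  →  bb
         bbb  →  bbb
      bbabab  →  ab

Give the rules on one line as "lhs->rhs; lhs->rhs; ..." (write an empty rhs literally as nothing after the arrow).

  | aabbaba => baba => aa
  | aaa => ε
  | aaaba => ba => ε
  | babbababab => abababab => aaabab => bab => a

aaa->; aab->; ba->; bab->a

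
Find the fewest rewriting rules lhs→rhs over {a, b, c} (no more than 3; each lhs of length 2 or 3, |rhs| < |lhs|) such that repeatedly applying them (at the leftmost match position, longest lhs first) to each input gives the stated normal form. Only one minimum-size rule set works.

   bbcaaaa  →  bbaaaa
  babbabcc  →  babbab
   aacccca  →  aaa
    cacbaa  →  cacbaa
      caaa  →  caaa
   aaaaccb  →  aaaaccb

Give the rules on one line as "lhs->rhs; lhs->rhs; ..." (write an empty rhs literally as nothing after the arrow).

  | bbcaaaa => bbaaaa
  | babbabcc => babbabc => babbab
  | aacccca => aacca => aaa
  | cacbaa

bc->b; cca->a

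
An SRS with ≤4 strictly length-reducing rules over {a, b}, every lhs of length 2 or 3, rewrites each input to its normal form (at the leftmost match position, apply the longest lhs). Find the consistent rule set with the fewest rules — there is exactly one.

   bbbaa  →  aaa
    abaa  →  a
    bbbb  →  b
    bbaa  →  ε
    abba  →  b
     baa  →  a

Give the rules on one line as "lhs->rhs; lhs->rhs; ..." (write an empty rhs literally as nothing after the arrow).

  | bbbaa => aaa
  | abaa => baa => a
  | bbbb => ab => b
  | bbaa => ba => ε

ab->b; ba->; bbb->a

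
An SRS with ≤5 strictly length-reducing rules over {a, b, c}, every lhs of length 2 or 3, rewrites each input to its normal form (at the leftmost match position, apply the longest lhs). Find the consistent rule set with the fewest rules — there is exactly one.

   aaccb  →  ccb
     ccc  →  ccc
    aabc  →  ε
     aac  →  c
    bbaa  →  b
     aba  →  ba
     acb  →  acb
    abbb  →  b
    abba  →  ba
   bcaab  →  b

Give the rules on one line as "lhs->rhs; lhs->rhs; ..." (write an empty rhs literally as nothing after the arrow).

aa->; ab->b; bb->b; bc->

  | aaccb => ccb
  | ccc
  | aabc => bc => ε
  | aac => c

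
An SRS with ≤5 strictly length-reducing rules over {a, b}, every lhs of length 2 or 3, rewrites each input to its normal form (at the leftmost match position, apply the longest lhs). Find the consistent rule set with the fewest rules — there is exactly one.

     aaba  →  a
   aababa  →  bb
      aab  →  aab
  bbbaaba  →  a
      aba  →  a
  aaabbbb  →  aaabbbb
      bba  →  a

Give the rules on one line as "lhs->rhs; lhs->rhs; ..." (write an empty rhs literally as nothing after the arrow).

aba->ba; ba->a; baa->bb; bab->ba

  | aaba => aba => ba => a
  | aababa => ababa => baba => baa => bb
  | aab
  | bbbaaba => bbbbba => bbbba => bbba => bba => ba => a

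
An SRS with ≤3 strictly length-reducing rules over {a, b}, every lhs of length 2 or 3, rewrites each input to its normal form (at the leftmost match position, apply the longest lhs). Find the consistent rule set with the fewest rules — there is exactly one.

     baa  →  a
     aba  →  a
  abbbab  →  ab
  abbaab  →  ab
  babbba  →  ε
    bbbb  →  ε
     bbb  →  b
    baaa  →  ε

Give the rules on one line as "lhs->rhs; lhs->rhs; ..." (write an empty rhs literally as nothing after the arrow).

aa->; ba->; bb->

  | baa => a
  | aba => a
  | abbbab => abab => ab
  | abbaab => aaab => ab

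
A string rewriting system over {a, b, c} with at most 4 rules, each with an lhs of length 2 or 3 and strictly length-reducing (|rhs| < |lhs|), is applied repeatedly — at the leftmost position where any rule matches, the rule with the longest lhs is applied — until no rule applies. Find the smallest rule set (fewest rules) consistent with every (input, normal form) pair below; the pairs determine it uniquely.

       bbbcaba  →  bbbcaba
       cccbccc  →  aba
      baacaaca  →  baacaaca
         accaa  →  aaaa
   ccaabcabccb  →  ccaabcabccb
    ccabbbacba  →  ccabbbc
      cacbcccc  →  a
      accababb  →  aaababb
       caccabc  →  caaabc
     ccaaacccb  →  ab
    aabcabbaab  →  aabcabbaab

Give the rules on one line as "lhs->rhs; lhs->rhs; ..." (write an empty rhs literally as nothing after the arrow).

  | bbbcaba
  | cccbccc => abccc => aba
  | baacaaca
  | accaa => aaaa

acb->cb; acc->aa; cba->c; ccc->a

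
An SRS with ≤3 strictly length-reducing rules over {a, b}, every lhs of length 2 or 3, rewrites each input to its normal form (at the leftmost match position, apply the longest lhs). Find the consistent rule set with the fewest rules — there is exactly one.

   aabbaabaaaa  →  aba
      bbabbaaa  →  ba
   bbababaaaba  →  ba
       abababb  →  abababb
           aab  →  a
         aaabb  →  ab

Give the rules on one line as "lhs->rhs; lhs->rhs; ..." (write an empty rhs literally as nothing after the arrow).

  | aabbaabaaaa => abaabaaaa => abaaaaa => abaaaa => abaaa => abaa => aba
  | bbabbaaa => bbbaaa => bbaa => ba
  | bbababaaaba => bbabaaaba => bbaaaba => baaba => baa => ba
  | abababb

aa->a; aab->a; bba->b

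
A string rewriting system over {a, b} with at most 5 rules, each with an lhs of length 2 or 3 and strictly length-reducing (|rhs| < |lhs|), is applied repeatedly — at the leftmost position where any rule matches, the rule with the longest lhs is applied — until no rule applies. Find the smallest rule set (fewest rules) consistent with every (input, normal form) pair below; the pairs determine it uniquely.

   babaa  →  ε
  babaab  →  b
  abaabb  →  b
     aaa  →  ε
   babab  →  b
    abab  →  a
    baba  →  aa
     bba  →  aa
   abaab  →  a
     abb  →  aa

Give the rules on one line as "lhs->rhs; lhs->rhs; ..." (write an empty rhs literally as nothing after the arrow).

  | babaa => bbaa => aaa => ε
  | babaab => bbaab => aaab => b
  | abaabb => baabb => baaa => b
  | aaa => ε

aaa->; ab->b; abb->aa; bb->a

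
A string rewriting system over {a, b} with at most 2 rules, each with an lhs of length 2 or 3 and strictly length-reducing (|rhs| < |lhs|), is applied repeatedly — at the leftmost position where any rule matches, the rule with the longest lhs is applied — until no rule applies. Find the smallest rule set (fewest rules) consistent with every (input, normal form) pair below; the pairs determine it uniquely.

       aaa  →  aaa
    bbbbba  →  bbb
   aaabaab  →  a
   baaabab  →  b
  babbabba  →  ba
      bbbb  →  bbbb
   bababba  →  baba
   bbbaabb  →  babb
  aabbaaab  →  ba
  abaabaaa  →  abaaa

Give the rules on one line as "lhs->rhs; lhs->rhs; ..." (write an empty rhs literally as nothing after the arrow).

aab->; bba->

  | aaa
  | bbbbba => bbb
  | aaabaab => aaab => a
  | baaabab => baab => b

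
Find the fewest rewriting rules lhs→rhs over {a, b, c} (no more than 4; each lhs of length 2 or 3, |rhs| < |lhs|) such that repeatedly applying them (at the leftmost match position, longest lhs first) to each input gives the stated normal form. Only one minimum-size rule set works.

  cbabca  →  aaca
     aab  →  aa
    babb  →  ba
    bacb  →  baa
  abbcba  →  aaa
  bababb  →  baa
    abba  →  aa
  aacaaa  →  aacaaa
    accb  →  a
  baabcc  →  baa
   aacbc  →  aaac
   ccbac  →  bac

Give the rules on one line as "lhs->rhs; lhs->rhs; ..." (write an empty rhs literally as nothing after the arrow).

  | cbabca => aabca => aaca
  | aab => aa
  | babb => bab => ba
  | bacb => baa

ab->a; cb->a; cc->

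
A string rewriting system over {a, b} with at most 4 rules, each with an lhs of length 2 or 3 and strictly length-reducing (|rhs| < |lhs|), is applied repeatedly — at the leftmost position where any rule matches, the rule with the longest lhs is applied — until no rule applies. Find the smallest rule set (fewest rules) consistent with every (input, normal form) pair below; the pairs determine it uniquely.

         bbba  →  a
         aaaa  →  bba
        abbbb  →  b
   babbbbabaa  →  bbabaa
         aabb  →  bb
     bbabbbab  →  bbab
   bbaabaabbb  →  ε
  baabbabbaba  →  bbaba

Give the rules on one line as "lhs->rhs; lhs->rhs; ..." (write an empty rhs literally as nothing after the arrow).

aaa->bb; abb->bb; bbb->

  | bbba => a
  | aaaa => bba
  | abbbb => bbbb => b
  | babbbbabaa => bbbbbabaa => bbabaa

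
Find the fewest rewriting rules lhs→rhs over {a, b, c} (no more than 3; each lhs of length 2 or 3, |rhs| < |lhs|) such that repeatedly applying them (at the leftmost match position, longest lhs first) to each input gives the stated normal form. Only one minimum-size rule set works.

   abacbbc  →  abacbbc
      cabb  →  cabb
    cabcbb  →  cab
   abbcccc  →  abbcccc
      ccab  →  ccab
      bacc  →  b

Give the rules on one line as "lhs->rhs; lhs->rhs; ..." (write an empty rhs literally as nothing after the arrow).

  | abacbbc
  | cabb
  | cabcbb => cab
  | abbcccc

acc->; bcb->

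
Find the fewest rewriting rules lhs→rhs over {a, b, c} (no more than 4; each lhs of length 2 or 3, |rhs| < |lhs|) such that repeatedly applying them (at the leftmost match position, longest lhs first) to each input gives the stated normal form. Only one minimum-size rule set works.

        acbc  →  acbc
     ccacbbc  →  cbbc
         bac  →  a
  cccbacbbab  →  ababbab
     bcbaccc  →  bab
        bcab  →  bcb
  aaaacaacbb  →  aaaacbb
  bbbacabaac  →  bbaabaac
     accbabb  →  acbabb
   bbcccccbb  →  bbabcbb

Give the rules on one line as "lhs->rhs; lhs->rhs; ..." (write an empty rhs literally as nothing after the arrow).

bac->a; ca->c; cc->c; ccc->ab

  | acbc
  | ccacbbc => cacbbc => ccbbc => cbbc
  | bac => a
  | cccbacbbab => abbacbbab => ababbab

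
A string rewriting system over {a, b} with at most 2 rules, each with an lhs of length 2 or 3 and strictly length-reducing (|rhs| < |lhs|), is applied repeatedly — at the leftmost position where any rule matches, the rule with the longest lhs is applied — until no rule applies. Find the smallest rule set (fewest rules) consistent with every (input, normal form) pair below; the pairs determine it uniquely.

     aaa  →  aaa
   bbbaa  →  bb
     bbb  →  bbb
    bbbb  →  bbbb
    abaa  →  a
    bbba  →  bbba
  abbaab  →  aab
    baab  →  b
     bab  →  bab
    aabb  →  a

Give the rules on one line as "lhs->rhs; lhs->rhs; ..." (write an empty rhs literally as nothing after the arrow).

  | aaa
  | bbbaa => bb
  | bbb
  | bbbb

abb->; baa->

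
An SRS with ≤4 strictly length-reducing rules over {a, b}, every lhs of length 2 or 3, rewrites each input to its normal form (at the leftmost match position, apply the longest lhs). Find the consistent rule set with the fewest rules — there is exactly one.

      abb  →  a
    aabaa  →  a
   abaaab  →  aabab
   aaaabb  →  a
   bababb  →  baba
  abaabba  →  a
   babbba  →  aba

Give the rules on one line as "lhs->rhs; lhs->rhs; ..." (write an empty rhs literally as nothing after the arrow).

  | abb => a
  | aabaa => aaab => bbb => a
  | abaaab => aabab
  | aaaabb => bbabb => abb => a

aaa->bb; baa->ab; bb->; bbb->a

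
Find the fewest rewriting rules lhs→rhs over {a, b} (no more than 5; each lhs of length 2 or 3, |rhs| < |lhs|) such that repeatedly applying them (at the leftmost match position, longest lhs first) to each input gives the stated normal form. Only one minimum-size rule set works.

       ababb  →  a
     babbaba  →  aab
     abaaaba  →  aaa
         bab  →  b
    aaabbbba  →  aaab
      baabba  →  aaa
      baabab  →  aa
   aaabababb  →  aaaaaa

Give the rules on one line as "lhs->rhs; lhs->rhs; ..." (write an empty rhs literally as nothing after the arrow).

  | ababb => abbb => a
  | babbaba => bbaba => aaba => aab
  | abaaaba => abaaba => ababa => abba => aaa
  | bab => b

aba->ab; ba->; bb->a; bbb->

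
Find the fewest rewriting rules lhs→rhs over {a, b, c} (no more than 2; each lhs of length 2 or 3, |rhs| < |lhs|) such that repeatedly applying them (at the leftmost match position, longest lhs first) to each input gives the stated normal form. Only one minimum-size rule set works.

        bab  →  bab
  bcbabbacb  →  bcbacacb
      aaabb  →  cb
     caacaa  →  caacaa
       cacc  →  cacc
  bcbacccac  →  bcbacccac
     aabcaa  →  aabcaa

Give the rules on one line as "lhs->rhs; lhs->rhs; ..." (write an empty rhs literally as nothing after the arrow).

  | bab
  | bcbabbacb => bcbacacb
  | aaabb => bbb => cb
  | caacaa

aaa->b; bb->c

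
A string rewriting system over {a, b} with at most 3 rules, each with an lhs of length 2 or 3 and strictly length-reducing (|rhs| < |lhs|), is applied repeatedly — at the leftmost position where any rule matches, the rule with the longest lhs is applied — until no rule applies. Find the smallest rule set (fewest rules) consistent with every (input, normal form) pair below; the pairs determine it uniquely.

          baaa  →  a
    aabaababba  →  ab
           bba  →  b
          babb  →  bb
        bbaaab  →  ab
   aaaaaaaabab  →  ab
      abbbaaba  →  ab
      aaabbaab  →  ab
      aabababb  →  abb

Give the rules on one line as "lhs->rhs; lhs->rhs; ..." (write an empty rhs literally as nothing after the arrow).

aa->a; ba->

  | baaa => aa => a
  | aabaababba => abaababba => aababba => ababba => abba => ab
  | bba => b
  | babb => bb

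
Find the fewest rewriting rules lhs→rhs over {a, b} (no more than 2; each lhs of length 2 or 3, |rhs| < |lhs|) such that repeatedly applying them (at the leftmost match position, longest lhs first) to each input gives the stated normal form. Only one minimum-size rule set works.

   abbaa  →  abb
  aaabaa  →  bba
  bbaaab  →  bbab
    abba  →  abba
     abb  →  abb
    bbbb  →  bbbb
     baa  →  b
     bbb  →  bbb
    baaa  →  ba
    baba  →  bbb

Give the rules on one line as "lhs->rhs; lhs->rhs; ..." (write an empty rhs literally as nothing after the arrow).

aa->; aba->bb

  | abbaa => abb
  | aaabaa => abaa => bba
  | bbaaab => bbab
  | abba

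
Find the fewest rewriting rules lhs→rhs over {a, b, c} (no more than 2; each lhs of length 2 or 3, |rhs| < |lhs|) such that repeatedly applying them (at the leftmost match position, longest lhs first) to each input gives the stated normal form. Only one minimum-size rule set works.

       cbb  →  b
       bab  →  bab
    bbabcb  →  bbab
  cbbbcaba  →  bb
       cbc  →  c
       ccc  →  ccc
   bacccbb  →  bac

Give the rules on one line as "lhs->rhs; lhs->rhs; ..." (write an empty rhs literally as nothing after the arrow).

  | cbb => b
  | bab
  | bbabcb => bbab
  | cbbbcaba => bbcaba => bbcb => bb

aba->b; cb->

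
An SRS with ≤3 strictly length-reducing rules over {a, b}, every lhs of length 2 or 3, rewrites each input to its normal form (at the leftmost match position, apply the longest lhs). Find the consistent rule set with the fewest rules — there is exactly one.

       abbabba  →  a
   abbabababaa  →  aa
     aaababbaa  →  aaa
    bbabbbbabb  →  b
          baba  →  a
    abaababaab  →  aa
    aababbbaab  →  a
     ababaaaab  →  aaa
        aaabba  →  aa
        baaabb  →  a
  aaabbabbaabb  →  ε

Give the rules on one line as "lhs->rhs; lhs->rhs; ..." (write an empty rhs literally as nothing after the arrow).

ab->; ba->a

  | abbabba => babba => abba => ba => a
  | abbabababaa => babababaa => abababaa => ababaa => abaa => aa
  | aaababbaa => aaabbaa => aabaa => aaa
  | bbabbbbabb => babbbbabb => abbbbabb => bbbabb => bbabb => babb => abb => b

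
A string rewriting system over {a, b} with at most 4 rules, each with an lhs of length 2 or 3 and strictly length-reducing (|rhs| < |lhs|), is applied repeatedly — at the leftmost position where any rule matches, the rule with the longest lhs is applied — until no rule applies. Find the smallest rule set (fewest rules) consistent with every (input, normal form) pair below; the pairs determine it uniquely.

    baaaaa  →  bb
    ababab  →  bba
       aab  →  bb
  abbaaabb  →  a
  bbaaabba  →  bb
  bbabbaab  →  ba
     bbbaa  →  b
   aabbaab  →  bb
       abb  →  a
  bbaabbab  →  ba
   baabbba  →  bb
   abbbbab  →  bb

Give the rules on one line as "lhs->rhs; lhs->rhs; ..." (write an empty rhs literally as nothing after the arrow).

  | baaaaa => baa => bb
  | ababab => aabab => bbab => bba
  | aab => bb
  | abbaaabb => abaaabb => aaaabb => abb => ab => a

aa->b; aaa->; ab->a; bbb->ba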